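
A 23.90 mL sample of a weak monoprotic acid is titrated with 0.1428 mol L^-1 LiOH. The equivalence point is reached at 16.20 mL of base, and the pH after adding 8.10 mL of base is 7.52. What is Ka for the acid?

8.10 mL is half of the equivalence volume, so this is the half-equivalence point where [HA] = [A^-].
At half-equivalence pH = pKa, so pKa = 7.52.
Ka = 10^(-7.52) = 3.0 x 10^-8.

3.0 x 10^-8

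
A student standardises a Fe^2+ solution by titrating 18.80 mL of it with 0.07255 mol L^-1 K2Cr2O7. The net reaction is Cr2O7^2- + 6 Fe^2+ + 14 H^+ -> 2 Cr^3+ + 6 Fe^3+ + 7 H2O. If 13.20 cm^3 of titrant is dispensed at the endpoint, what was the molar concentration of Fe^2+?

0.306 M

n(K2Cr2O7) = 0.07255 x 0.01320 = 0.0009577 mol.
From the balanced equation, 1 mol K2Cr2O7 reacts with 6 mol Fe^2+, so n(Fe^2+) = 0.0009577 x 6/1 = 0.005746 mol.
[Fe^2+] = 0.005746 / 0.01880 L = 0.306 M.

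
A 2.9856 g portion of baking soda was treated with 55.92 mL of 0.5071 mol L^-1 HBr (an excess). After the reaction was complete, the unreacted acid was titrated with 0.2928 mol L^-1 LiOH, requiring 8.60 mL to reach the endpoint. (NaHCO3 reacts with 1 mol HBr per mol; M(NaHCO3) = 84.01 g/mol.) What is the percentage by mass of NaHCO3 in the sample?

72.7%

Total n(HBr) added = 0.5071 x 0.05592 = 0.02836 mol.
n(LiOH) used = 0.2928 x 0.008600 = 0.002518 mol, which equals the excess n(HBr).
So n(HBr) consumed by the sample = 0.02836 - 0.002518 = 0.02584 mol.
n(NaHCO3) = 0.02584 / 1 = 0.02584 mol.
mass NaHCO3 = 0.02584 x 84.01 = 2.171 g, so %NaHCO3 = 2.171/2.9856 x 100 = 72.7%.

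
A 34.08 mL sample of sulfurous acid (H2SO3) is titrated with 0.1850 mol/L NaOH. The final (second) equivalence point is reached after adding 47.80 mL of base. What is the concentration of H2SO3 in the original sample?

0.130 M

n(NaOH) = 0.1850 x 0.04780 = 0.008843 mol.
At the final (second) equivalence point, 2 mol OH^- react per mol H2SO3, so n(H2SO3) = 0.008843 / 2 = 0.004422 mol.
[H2SO3] = 0.004422 / 0.03408 L = 0.130 M.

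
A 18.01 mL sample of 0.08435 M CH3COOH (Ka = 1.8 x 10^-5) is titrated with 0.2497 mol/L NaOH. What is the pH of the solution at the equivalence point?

8.77

n(CH3COOH) = 0.08435 x 0.01801 = 0.001519 mol; V(NaOH) at equivalence = 0.001519/0.2497 = 0.006084 L.
At equivalence all the acid is converted to CH3COO-; total volume = 0.01801 + 0.006084 = 0.02409 L, so [CH3COO-] = 0.001519/0.02409 = 0.06305 M.
Kb = Kw/Ka = 1.0e-14 / 1.8 x 10^-5 = 5.56e-10.
[OH^-] = sqrt(Kb x [CH3COO-]) = sqrt(5.56e-10 x 0.06305) = 5.92e-6 M.
pOH = 5.23, so pH = 14.00 - 5.23 = 8.77.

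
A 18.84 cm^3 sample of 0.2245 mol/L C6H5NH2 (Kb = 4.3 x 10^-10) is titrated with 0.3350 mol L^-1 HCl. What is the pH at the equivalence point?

2.75

n(C6H5NH2) = 0.2245 x 0.01884 = 0.004230 mol; V(HCl) at equivalence = 0.004230/0.3350 = 0.01263 L.
At equivalence the base is fully converted to C6H5NH3+; total volume = 0.03147 L, so [C6H5NH3+] = 0.004230/0.03147 = 0.1344 M.
Ka(C6H5NH3+) = Kw/Kb = 1.0e-14 / 4.3 x 10^-10 = 2.33e-5.
[H^+] = sqrt(Ka x [C6H5NH3+]) = sqrt(2.33e-5 x 0.1344) = 0.00177 M.
pH = -log(0.00177) = 2.75.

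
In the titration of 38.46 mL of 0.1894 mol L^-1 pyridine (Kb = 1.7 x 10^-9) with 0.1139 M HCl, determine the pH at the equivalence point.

n(C5H5N) = 0.1894 x 0.03846 = 0.007284 mol; V(HCl) at equivalence = 0.007284/0.1139 = 0.06395 L.
At equivalence the base is fully converted to C5H5NH+; total volume = 0.1024 L, so [C5H5NH+] = 0.007284/0.1024 = 0.07113 M.
Ka(C5H5NH+) = Kw/Kb = 1.0e-14 / 1.7 x 10^-9 = 5.88e-6.
[H^+] = sqrt(Ka x [C5H5NH+]) = sqrt(5.88e-6 x 0.07113) = 0.000647 M.
pH = -log(0.000647) = 3.19.

3.19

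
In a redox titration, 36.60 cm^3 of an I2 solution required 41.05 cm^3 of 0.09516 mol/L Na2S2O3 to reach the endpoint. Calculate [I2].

n(Na2S2O3) = 0.09516 x 0.04105 = 0.003906 mol.
From the balanced equation, 2 mol Na2S2O3 reacts with 1 mol I2, so n(I2) = 0.003906 x 1/2 = 0.001953 mol.
[I2] = 0.001953 / 0.03660 L = 0.0534 M.

0.0534 M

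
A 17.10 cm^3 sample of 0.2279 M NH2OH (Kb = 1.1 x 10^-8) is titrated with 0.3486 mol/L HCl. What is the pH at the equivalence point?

3.45

n(NH2OH) = 0.2279 x 0.01710 = 0.003897 mol; V(HCl) at equivalence = 0.003897/0.3486 = 0.01118 L.
At equivalence the base is fully converted to NH3OH+; total volume = 0.02828 L, so [NH3OH+] = 0.003897/0.02828 = 0.1378 M.
Ka(NH3OH+) = Kw/Kb = 1.0e-14 / 1.1 x 10^-8 = 9.09e-7.
[H^+] = sqrt(Ka x [NH3OH+]) = sqrt(9.09e-7 x 0.1378) = 0.000354 M.
pH = -log(0.000354) = 3.45.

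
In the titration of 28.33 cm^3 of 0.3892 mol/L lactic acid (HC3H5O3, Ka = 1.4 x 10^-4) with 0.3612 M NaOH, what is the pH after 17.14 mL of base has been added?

Initial n(HC3H5O3) = 0.3892 x 0.02833 = 0.01103 mol.
n(NaOH) added = 0.3612 x 0.01714 = 0.006191 mol, converting that many moles of HC3H5O3 to C3H5O3-.
Remaining n(HC3H5O3) = 0.004835 mol; n(C3H5O3-) = 0.006191 mol.
By Henderson-Hasselbalch, pH = pKa + log([A^-]/[HA]) = 3.85 + log(0.006191/0.004835) = 3.85 + (+0.11) = 3.96.

3.96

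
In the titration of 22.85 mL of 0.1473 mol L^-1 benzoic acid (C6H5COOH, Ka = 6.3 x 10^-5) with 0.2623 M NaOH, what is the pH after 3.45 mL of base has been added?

3.77

Initial n(C6H5COOH) = 0.1473 x 0.02285 = 0.003366 mol.
n(NaOH) added = 0.2623 x 0.003450 = 0.0009049 mol, converting that many moles of C6H5COOH to C6H5COO-.
Remaining n(C6H5COOH) = 0.002461 mol; n(C6H5COO-) = 0.0009049 mol.
By Henderson-Hasselbalch, pH = pKa + log([A^-]/[HA]) = 4.20 + log(0.0009049/0.002461) = 4.20 + (-0.43) = 3.77.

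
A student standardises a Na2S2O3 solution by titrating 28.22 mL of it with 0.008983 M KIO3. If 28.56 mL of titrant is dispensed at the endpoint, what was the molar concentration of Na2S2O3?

0.0545 M

n(KIO3) = 0.008983 x 0.02856 = 0.0002566 mol.
From the balanced equation, 1 mol KIO3 reacts with 6 mol Na2S2O3, so n(Na2S2O3) = 0.0002566 x 6/1 = 0.001539 mol.
[Na2S2O3] = 0.001539 / 0.02822 L = 0.0545 M.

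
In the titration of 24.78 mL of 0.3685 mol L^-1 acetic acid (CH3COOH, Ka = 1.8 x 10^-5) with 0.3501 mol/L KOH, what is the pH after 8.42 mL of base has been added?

Initial n(CH3COOH) = 0.3685 x 0.02478 = 0.009131 mol.
n(KOH) added = 0.3501 x 0.008420 = 0.002948 mol, converting that many moles of CH3COOH to CH3COO-.
Remaining n(CH3COOH) = 0.006184 mol; n(CH3COO-) = 0.002948 mol.
By Henderson-Hasselbalch, pH = pKa + log([A^-]/[HA]) = 4.74 + log(0.002948/0.006184) = 4.74 + (-0.32) = 4.42.

4.42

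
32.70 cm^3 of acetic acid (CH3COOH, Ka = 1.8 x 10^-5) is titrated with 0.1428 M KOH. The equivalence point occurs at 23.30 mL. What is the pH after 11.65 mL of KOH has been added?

11.65 mL is exactly half the equivalence volume (23.30/2), i.e. the half-equivalence point.
There, n(HA) = n(A^-), so pH = pKa = -log(1.8 x 10^-5) = 4.74.

4.74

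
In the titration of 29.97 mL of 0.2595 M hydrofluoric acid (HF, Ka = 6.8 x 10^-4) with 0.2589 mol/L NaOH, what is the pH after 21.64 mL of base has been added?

3.58

Initial n(HF) = 0.2595 x 0.02997 = 0.007777 mol.
n(NaOH) added = 0.2589 x 0.02164 = 0.005603 mol, converting that many moles of HF to F-.
Remaining n(HF) = 0.002175 mol; n(F-) = 0.005603 mol.
By Henderson-Hasselbalch, pH = pKa + log([A^-]/[HA]) = 3.17 + log(0.005603/0.002175) = 3.17 + (+0.41) = 3.58.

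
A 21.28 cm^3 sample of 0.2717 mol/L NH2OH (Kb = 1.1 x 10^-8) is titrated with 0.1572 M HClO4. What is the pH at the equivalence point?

3.52

n(NH2OH) = 0.2717 x 0.02128 = 0.005782 mol; V(HClO4) at equivalence = 0.005782/0.1572 = 0.03678 L.
At equivalence the base is fully converted to NH3OH+; total volume = 0.05806 L, so [NH3OH+] = 0.005782/0.05806 = 0.09958 M.
Ka(NH3OH+) = Kw/Kb = 1.0e-14 / 1.1 x 10^-8 = 9.09e-7.
[H^+] = sqrt(Ka x [NH3OH+]) = sqrt(9.09e-7 x 0.09958) = 0.000301 M.
pH = -log(0.000301) = 3.52.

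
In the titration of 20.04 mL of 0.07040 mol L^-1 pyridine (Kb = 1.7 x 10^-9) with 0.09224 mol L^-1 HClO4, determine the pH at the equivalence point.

3.31

n(C5H5N) = 0.07040 x 0.02004 = 0.001411 mol; V(HClO4) at equivalence = 0.001411/0.09224 = 0.01530 L.
At equivalence the base is fully converted to C5H5NH+; total volume = 0.03534 L, so [C5H5NH+] = 0.001411/0.03534 = 0.03993 M.
Ka(C5H5NH+) = Kw/Kb = 1.0e-14 / 1.7 x 10^-9 = 5.88e-6.
[H^+] = sqrt(Ka x [C5H5NH+]) = sqrt(5.88e-6 x 0.03993) = 0.000485 M.
pH = -log(0.000485) = 3.31.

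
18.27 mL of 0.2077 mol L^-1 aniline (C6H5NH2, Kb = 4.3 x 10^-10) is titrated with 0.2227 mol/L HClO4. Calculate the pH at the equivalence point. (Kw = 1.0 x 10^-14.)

2.80

n(C6H5NH2) = 0.2077 x 0.01827 = 0.003795 mol; V(HClO4) at equivalence = 0.003795/0.2227 = 0.01704 L.
At equivalence the base is fully converted to C6H5NH3+; total volume = 0.03531 L, so [C6H5NH3+] = 0.003795/0.03531 = 0.1075 M.
Ka(C6H5NH3+) = Kw/Kb = 1.0e-14 / 4.3 x 10^-10 = 2.33e-5.
[H^+] = sqrt(Ka x [C6H5NH3+]) = sqrt(2.33e-5 x 0.1075) = 0.00158 M.
pH = -log(0.00158) = 2.80.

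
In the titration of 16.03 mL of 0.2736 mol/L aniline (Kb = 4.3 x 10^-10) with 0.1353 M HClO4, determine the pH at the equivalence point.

n(C6H5NH2) = 0.2736 x 0.01603 = 0.004386 mol; V(HClO4) at equivalence = 0.004386/0.1353 = 0.03242 L.
At equivalence the base is fully converted to C6H5NH3+; total volume = 0.04845 L, so [C6H5NH3+] = 0.004386/0.04845 = 0.09053 M.
Ka(C6H5NH3+) = Kw/Kb = 1.0e-14 / 4.3 x 10^-10 = 2.33e-5.
[H^+] = sqrt(Ka x [C6H5NH3+]) = sqrt(2.33e-5 x 0.09053) = 0.00145 M.
pH = -log(0.00145) = 2.84.

2.84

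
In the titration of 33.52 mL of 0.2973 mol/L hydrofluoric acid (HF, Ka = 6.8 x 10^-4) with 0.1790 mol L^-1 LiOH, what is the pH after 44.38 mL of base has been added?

Initial n(HF) = 0.2973 x 0.03352 = 0.009965 mol.
n(LiOH) added = 0.1790 x 0.04438 = 0.007944 mol, converting that many moles of HF to F-.
Remaining n(HF) = 0.002021 mol; n(F-) = 0.007944 mol.
By Henderson-Hasselbalch, pH = pKa + log([A^-]/[HA]) = 3.17 + log(0.007944/0.002021) = 3.17 + (+0.59) = 3.76.

3.76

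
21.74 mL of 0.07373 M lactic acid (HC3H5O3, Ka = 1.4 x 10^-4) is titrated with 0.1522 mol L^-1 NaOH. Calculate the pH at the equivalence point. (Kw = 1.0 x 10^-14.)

8.27

n(HC3H5O3) = 0.07373 x 0.02174 = 0.001603 mol; V(NaOH) at equivalence = 0.001603/0.1522 = 0.01053 L.
At equivalence all the acid is converted to C3H5O3-; total volume = 0.02174 + 0.01053 = 0.03227 L, so [C3H5O3-] = 0.001603/0.03227 = 0.04967 M.
Kb = Kw/Ka = 1.0e-14 / 1.4 x 10^-4 = 7.14e-11.
[OH^-] = sqrt(Kb x [C3H5O3-]) = sqrt(7.14e-11 x 0.04967) = 1.88e-6 M.
pOH = 5.73, so pH = 14.00 - 5.73 = 8.27.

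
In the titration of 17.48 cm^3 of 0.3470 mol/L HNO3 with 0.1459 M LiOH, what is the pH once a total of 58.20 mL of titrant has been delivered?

12.51

n(acid) = 0.3470 x 0.01748 = 0.006066 mol; n(LiOH) added = 0.1459 x 0.05820 = 0.008491 mol.
Base is in excess by 0.008491 - 0.006066 = 0.002426 mol in a total volume of 0.07568 L.
[OH^-] = 0.002426/0.07568 = 0.03205 M, so pOH = 1.49 and pH = 14.00 - 1.49 = 12.51.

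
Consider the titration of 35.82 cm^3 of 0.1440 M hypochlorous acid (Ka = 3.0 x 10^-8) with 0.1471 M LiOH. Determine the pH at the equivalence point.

10.19

n(HClO) = 0.1440 x 0.03582 = 0.005158 mol; V(LiOH) at equivalence = 0.005158/0.1471 = 0.03507 L.
At equivalence all the acid is converted to ClO-; total volume = 0.03582 + 0.03507 = 0.07089 L, so [ClO-] = 0.005158/0.07089 = 0.07277 M.
Kb = Kw/Ka = 1.0e-14 / 3.0 x 10^-8 = 3.33e-7.
[OH^-] = sqrt(Kb x [ClO-]) = sqrt(3.33e-7 x 0.07277) = 0.000156 M.
pOH = 3.81, so pH = 14.00 - 3.81 = 10.19.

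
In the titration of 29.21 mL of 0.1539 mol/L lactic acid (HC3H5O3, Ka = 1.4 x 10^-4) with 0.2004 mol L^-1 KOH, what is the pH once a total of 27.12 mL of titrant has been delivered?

12.22

n(acid) = 0.1539 x 0.02921 = 0.004495 mol; n(KOH) added = 0.2004 x 0.02712 = 0.005435 mol.
Base is in excess by 0.005435 - 0.004495 = 0.0009394 mol in a total volume of 0.05633 L.
[OH^-] = 0.0009394/0.05633 = 0.01668 M, so pOH = 1.78 and pH = 14.00 - 1.78 = 12.22.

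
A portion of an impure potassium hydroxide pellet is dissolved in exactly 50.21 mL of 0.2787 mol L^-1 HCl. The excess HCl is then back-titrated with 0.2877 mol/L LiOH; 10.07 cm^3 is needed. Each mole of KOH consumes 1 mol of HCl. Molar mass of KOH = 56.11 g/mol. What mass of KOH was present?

Total n(HCl) added = 0.2787 x 0.05021 = 0.01399 mol.
n(LiOH) used = 0.2877 x 0.01007 = 0.002897 mol, which equals the excess n(HCl).
So n(HCl) consumed by the sample = 0.01399 - 0.002897 = 0.01110 mol.
n(KOH) = 0.01110 / 1 = 0.01110 mol.
mass = 0.01110 mol x 56.11 g/mol = 0.623 g.

0.623 g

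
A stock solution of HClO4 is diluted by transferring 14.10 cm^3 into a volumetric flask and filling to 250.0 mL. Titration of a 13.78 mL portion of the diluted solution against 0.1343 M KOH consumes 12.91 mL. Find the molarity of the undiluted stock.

n(KOH) = 0.1343 x 0.01291 = 0.001734 mol.
n(HClO4) in the aliquot = 0.001734 mol.
[diluted HClO4] = 0.001734 / 0.01378 = 0.1258 M.
Dilution factor = 250.0/14.10 = 17.73, so [stock] = 0.1258 x 17.73 = 2.23 M.

2.23 M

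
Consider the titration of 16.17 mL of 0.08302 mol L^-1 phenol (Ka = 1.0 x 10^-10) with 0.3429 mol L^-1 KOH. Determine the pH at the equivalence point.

n(C6H5OH) = 0.08302 x 0.01617 = 0.001342 mol; V(KOH) at equivalence = 0.001342/0.3429 = 0.003915 L.
At equivalence all the acid is converted to C6H5O-; total volume = 0.01617 + 0.003915 = 0.02008 L, so [C6H5O-] = 0.001342/0.02008 = 0.06684 M.
Kb = Kw/Ka = 1.0e-14 / 1.0 x 10^-10 = 0.000100.
[OH^-] = sqrt(Kb x [C6H5O-]) = sqrt(0.000100 x 0.06684) = 0.00259 M.
pOH = 2.59, so pH = 14.00 - 2.59 = 11.41.

11.41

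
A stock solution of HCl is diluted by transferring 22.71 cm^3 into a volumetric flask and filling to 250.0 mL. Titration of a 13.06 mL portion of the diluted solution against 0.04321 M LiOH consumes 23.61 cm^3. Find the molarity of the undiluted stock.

n(LiOH) = 0.04321 x 0.02361 = 0.001020 mol.
n(HCl) in the aliquot = 0.001020 mol.
[diluted HCl] = 0.001020 / 0.01306 = 0.07812 M.
Dilution factor = 250.0/22.71 = 11.01, so [stock] = 0.07812 x 11.01 = 0.860 M.

0.860 M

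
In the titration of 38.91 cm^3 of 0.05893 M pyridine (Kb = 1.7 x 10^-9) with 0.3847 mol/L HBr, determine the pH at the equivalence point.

3.26

n(C5H5N) = 0.05893 x 0.03891 = 0.002293 mol; V(HBr) at equivalence = 0.002293/0.3847 = 0.005960 L.
At equivalence the base is fully converted to C5H5NH+; total volume = 0.04487 L, so [C5H5NH+] = 0.002293/0.04487 = 0.05110 M.
Ka(C5H5NH+) = Kw/Kb = 1.0e-14 / 1.7 x 10^-9 = 5.88e-6.
[H^+] = sqrt(Ka x [C5H5NH+]) = sqrt(5.88e-6 x 0.05110) = 0.000548 M.
pH = -log(0.000548) = 3.26.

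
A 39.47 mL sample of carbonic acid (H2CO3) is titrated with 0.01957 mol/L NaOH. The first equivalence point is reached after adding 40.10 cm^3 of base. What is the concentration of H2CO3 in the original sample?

0.0199 M

n(NaOH) = 0.01957 x 0.04010 = 0.0007848 mol.
At the first equivalence point, 1 mol OH^- react per mol H2CO3, so n(H2CO3) = 0.0007848 / 1 = 0.0007848 mol.
[H2CO3] = 0.0007848 / 0.03947 L = 0.0199 M.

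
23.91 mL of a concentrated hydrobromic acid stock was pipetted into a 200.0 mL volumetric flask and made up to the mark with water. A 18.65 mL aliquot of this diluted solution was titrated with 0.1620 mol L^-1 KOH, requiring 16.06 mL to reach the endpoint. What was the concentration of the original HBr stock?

1.17 M

n(KOH) = 0.1620 x 0.01606 = 0.002602 mol.
n(HBr) in the aliquot = 0.002602 mol.
[diluted HBr] = 0.002602 / 0.01865 = 0.1395 M.
Dilution factor = 200.0/23.91 = 8.365, so [stock] = 0.1395 x 8.365 = 1.17 M.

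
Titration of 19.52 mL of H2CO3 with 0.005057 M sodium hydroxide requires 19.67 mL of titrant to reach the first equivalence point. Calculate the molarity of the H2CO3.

0.00510 M

n(NaOH) = 0.005057 x 0.01967 = 9.947e-5 mol.
At the first equivalence point, 1 mol OH^- react per mol H2CO3, so n(H2CO3) = 9.947e-5 / 1 = 9.947e-5 mol.
[H2CO3] = 9.947e-5 / 0.01952 L = 0.00510 M.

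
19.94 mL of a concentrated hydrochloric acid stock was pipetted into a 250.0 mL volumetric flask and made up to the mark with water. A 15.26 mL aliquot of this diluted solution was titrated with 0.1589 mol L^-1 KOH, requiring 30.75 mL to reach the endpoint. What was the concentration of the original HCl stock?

4.01 M

n(KOH) = 0.1589 x 0.03075 = 0.004886 mol.
n(HCl) in the aliquot = 0.004886 mol.
[diluted HCl] = 0.004886 / 0.01526 = 0.3202 M.
Dilution factor = 250.0/19.94 = 12.54, so [stock] = 0.3202 x 12.54 = 4.01 M.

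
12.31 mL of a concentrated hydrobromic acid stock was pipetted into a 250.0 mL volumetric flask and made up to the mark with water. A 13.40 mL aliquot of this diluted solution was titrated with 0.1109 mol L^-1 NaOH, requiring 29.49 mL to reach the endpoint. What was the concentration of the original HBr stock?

4.96 M

n(NaOH) = 0.1109 x 0.02949 = 0.003270 mol.
n(HBr) in the aliquot = 0.003270 mol.
[diluted HBr] = 0.003270 / 0.01340 = 0.2441 M.
Dilution factor = 250.0/12.31 = 20.31, so [stock] = 0.2441 x 20.31 = 4.96 M.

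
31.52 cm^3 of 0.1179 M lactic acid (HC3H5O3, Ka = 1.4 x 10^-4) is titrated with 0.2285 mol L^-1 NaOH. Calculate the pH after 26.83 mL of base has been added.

12.62

n(acid) = 0.1179 x 0.03152 = 0.003716 mol; n(NaOH) added = 0.2285 x 0.02683 = 0.006131 mol.
Base is in excess by 0.006131 - 0.003716 = 0.002414 mol in a total volume of 0.05835 L.
[OH^-] = 0.002414/0.05835 = 0.04138 M, so pOH = 1.38 and pH = 14.00 - 1.38 = 12.62.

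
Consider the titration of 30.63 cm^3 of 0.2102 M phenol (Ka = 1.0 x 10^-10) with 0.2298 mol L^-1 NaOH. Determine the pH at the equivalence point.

11.52

n(C6H5OH) = 0.2102 x 0.03063 = 0.006438 mol; V(NaOH) at equivalence = 0.006438/0.2298 = 0.02802 L.
At equivalence all the acid is converted to C6H5O-; total volume = 0.03063 + 0.02802 = 0.05865 L, so [C6H5O-] = 0.006438/0.05865 = 0.1098 M.
Kb = Kw/Ka = 1.0e-14 / 1.0 x 10^-10 = 0.000100.
[OH^-] = sqrt(Kb x [C6H5O-]) = sqrt(0.000100 x 0.1098) = 0.00331 M.
pOH = 2.48, so pH = 14.00 - 2.48 = 11.52.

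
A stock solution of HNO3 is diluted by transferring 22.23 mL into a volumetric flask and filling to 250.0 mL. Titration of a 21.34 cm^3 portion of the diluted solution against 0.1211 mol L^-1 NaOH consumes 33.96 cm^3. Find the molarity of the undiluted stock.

n(NaOH) = 0.1211 x 0.03396 = 0.004113 mol.
n(HNO3) in the aliquot = 0.004113 mol.
[diluted HNO3] = 0.004113 / 0.02134 = 0.1927 M.
Dilution factor = 250.0/22.23 = 11.25, so [stock] = 0.1927 x 11.25 = 2.17 M.

2.17 M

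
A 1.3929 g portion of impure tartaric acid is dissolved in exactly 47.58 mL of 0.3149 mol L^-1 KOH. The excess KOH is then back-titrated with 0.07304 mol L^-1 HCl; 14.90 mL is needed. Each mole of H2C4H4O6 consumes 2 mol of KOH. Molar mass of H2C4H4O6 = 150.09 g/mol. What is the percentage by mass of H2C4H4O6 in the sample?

74.9%

Total n(KOH) added = 0.3149 x 0.04758 = 0.01498 mol.
n(HCl) used = 0.07304 x 0.01490 = 0.001088 mol, which equals the excess n(KOH).
So n(KOH) consumed by the sample = 0.01498 - 0.001088 = 0.01389 mol.
n(H2C4H4O6) = 0.01389 / 2 = 0.006947 mol.
mass H2C4H4O6 = 0.006947 x 150.09 = 1.043 g, so %H2C4H4O6 = 1.043/1.3929 x 100 = 74.9%.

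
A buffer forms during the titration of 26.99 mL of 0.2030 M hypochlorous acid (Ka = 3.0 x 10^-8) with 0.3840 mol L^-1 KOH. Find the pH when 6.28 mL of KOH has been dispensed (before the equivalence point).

7.42

Initial n(HClO) = 0.2030 x 0.02699 = 0.005479 mol.
n(KOH) added = 0.3840 x 0.006280 = 0.002412 mol, converting that many moles of HClO to ClO-.
Remaining n(HClO) = 0.003067 mol; n(ClO-) = 0.002412 mol.
By Henderson-Hasselbalch, pH = pKa + log([A^-]/[HA]) = 7.52 + log(0.002412/0.003067) = 7.52 + (-0.10) = 7.42.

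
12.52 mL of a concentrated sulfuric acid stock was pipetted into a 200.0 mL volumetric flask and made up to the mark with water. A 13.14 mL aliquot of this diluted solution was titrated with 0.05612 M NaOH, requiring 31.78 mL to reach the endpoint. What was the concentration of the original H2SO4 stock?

1.08 M

n(NaOH) = 0.05612 x 0.03178 = 0.001783 mol.
n(H2SO4) in the aliquot = 0.001783 x 1/2 = 0.0008917 mol.
[diluted H2SO4] = 0.0008917 / 0.01314 = 0.06787 M.
Dilution factor = 200.0/12.52 = 15.97, so [stock] = 0.06787 x 15.97 = 1.08 M.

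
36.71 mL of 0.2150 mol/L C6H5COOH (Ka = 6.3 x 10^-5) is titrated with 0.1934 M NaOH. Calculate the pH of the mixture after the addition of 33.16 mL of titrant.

4.84

Initial n(C6H5COOH) = 0.2150 x 0.03671 = 0.007893 mol.
n(NaOH) added = 0.1934 x 0.03316 = 0.006413 mol, converting that many moles of C6H5COOH to C6H5COO-.
Remaining n(C6H5COOH) = 0.001480 mol; n(C6H5COO-) = 0.006413 mol.
By Henderson-Hasselbalch, pH = pKa + log([A^-]/[HA]) = 4.20 + log(0.006413/0.001480) = 4.20 + (+0.64) = 4.84.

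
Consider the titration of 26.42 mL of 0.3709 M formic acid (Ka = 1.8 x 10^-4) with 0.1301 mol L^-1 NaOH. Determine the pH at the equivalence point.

8.36

n(HCOOH) = 0.3709 x 0.02642 = 0.009799 mol; V(NaOH) at equivalence = 0.009799/0.1301 = 0.07532 L.
At equivalence all the acid is converted to HCOO-; total volume = 0.02642 + 0.07532 = 0.1017 L, so [HCOO-] = 0.009799/0.1017 = 0.09632 M.
Kb = Kw/Ka = 1.0e-14 / 1.8 x 10^-4 = 5.56e-11.
[OH^-] = sqrt(Kb x [HCOO-]) = sqrt(5.56e-11 x 0.09632) = 2.31e-6 M.
pOH = 5.64, so pH = 14.00 - 5.64 = 8.36.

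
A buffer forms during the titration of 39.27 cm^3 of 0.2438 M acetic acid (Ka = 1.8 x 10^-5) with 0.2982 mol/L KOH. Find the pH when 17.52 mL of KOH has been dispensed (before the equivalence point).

4.82

Initial n(CH3COOH) = 0.2438 x 0.03927 = 0.009574 mol.
n(KOH) added = 0.2982 x 0.01752 = 0.005224 mol, converting that many moles of CH3COOH to CH3COO-.
Remaining n(CH3COOH) = 0.004350 mol; n(CH3COO-) = 0.005224 mol.
By Henderson-Hasselbalch, pH = pKa + log([A^-]/[HA]) = 4.74 + log(0.005224/0.004350) = 4.74 + (+0.08) = 4.82.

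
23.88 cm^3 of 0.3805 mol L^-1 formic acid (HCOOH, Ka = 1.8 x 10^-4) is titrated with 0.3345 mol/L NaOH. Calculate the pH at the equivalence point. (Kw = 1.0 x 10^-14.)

n(HCOOH) = 0.3805 x 0.02388 = 0.009086 mol; V(NaOH) at equivalence = 0.009086/0.3345 = 0.02716 L.
At equivalence all the acid is converted to HCOO-; total volume = 0.02388 + 0.02716 = 0.05104 L, so [HCOO-] = 0.009086/0.05104 = 0.1780 M.
Kb = Kw/Ka = 1.0e-14 / 1.8 x 10^-4 = 5.56e-11.
[OH^-] = sqrt(Kb x [HCOO-]) = sqrt(5.56e-11 x 0.1780) = 3.14e-6 M.
pOH = 5.50, so pH = 14.00 - 5.50 = 8.50.

8.50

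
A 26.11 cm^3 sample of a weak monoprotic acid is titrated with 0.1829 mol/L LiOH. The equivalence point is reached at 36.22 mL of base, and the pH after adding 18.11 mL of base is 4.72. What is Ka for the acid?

18.11 mL is half of the equivalence volume, so this is the half-equivalence point where [HA] = [A^-].
At half-equivalence pH = pKa, so pKa = 4.72.
Ka = 10^(-4.72) = 1.9 x 10^-5.

1.9 x 10^-5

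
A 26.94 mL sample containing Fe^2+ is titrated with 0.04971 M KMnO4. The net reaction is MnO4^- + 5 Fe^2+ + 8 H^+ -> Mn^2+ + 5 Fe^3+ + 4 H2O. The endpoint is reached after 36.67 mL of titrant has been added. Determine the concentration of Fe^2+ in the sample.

0.338 M

n(KMnO4) = 0.04971 x 0.03667 = 0.001823 mol.
From the balanced equation, 1 mol KMnO4 reacts with 5 mol Fe^2+, so n(Fe^2+) = 0.001823 x 5/1 = 0.009114 mol.
[Fe^2+] = 0.009114 / 0.02694 L = 0.338 M.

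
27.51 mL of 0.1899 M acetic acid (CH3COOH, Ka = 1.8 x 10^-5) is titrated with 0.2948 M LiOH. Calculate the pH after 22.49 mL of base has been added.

n(acid) = 0.1899 x 0.02751 = 0.005224 mol; n(LiOH) added = 0.2948 x 0.02249 = 0.006630 mol.
Base is in excess by 0.006630 - 0.005224 = 0.001406 mol in a total volume of 0.05000 L.
[OH^-] = 0.001406/0.05000 = 0.02812 M, so pOH = 1.55 and pH = 14.00 - 1.55 = 12.45.

12.45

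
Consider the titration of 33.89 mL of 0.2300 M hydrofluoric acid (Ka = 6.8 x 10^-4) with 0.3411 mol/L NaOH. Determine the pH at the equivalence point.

8.15

n(HF) = 0.2300 x 0.03389 = 0.007795 mol; V(NaOH) at equivalence = 0.007795/0.3411 = 0.02285 L.
At equivalence all the acid is converted to F-; total volume = 0.03389 + 0.02285 = 0.05674 L, so [F-] = 0.007795/0.05674 = 0.1374 M.
Kb = Kw/Ka = 1.0e-14 / 6.8 x 10^-4 = 1.47e-11.
[OH^-] = sqrt(Kb x [F-]) = sqrt(1.47e-11 x 0.1374) = 1.42e-6 M.
pOH = 5.85, so pH = 14.00 - 5.85 = 8.15.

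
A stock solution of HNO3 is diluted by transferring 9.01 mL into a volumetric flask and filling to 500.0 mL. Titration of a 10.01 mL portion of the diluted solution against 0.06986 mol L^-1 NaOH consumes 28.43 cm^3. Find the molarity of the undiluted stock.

11.0 M

n(NaOH) = 0.06986 x 0.02843 = 0.001986 mol.
n(HNO3) in the aliquot = 0.001986 mol.
[diluted HNO3] = 0.001986 / 0.01001 = 0.1984 M.
Dilution factor = 500.0/9.010 = 55.49, so [stock] = 0.1984 x 55.49 = 11.0 M.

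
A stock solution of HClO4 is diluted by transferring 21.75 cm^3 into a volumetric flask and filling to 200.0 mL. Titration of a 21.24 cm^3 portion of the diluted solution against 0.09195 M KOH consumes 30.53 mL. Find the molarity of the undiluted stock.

n(KOH) = 0.09195 x 0.03053 = 0.002807 mol.
n(HClO4) in the aliquot = 0.002807 mol.
[diluted HClO4] = 0.002807 / 0.02124 = 0.1322 M.
Dilution factor = 200.0/21.75 = 9.195, so [stock] = 0.1322 x 9.195 = 1.22 M.

1.22 M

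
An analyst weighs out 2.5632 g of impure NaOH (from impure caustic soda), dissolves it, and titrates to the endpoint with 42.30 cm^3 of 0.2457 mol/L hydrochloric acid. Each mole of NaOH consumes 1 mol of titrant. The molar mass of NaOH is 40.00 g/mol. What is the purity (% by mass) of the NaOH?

n(HCl) = 0.2457 x 0.04230 = 0.01039 mol.
n(NaOH) = 0.01039 / 1 = 0.01039 mol.
mass of NaOH = 0.01039 x 40.00 = 0.4157 g.
% purity = 0.4157 / 2.5632 x 100 = 16.2%.

16.2%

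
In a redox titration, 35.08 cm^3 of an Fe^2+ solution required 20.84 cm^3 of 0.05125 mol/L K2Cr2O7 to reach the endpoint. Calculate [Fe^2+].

0.183 M

n(K2Cr2O7) = 0.05125 x 0.02084 = 0.001068 mol.
From the balanced equation, 1 mol K2Cr2O7 reacts with 6 mol Fe^2+, so n(Fe^2+) = 0.001068 x 6/1 = 0.006408 mol.
[Fe^2+] = 0.006408 / 0.03508 L = 0.183 M.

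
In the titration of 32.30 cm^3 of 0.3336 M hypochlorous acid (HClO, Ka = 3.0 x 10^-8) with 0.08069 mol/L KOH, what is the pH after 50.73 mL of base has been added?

Initial n(HClO) = 0.3336 x 0.03230 = 0.01078 mol.
n(KOH) added = 0.08069 x 0.05073 = 0.004093 mol, converting that many moles of HClO to ClO-.
Remaining n(HClO) = 0.006682 mol; n(ClO-) = 0.004093 mol.
By Henderson-Hasselbalch, pH = pKa + log([A^-]/[HA]) = 7.52 + log(0.004093/0.006682) = 7.52 + (-0.21) = 7.31.

7.31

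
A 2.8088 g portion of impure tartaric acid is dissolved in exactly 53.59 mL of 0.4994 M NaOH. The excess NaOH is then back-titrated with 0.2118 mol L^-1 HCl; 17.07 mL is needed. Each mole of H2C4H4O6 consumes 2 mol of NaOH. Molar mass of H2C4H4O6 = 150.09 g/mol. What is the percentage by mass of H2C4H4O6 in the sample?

61.8%

Total n(NaOH) added = 0.4994 x 0.05359 = 0.02676 mol.
n(HCl) used = 0.2118 x 0.01707 = 0.003615 mol, which equals the excess n(NaOH).
So n(NaOH) consumed by the sample = 0.02676 - 0.003615 = 0.02315 mol.
n(H2C4H4O6) = 0.02315 / 2 = 0.01157 mol.
mass H2C4H4O6 = 0.01157 x 150.09 = 1.737 g, so %H2C4H4O6 = 1.737/2.8088 x 100 = 61.8%.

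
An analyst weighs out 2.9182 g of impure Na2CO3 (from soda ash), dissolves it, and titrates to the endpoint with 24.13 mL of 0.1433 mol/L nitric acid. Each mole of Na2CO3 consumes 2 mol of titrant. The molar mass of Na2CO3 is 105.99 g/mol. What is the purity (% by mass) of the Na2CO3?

n(HNO3) = 0.1433 x 0.02413 = 0.003458 mol.
n(Na2CO3) = 0.003458 / 2 = 0.001729 mol.
mass of Na2CO3 = 0.001729 x 105.99 = 0.1832 g.
% purity = 0.1832 / 2.9182 x 100 = 6.28%.

6.28%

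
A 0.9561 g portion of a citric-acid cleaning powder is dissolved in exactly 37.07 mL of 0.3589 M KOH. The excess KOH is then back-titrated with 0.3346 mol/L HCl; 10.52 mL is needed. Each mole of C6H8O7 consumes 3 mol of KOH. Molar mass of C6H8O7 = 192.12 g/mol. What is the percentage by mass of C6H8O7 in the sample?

65.5%

Total n(KOH) added = 0.3589 x 0.03707 = 0.01330 mol.
n(HCl) used = 0.3346 x 0.01052 = 0.003520 mol, which equals the excess n(KOH).
So n(KOH) consumed by the sample = 0.01330 - 0.003520 = 0.009784 mol.
n(C6H8O7) = 0.009784 / 3 = 0.003261 mol.
mass C6H8O7 = 0.003261 x 192.12 = 0.6266 g, so %C6H8O7 = 0.6266/0.9561 x 100 = 65.5%.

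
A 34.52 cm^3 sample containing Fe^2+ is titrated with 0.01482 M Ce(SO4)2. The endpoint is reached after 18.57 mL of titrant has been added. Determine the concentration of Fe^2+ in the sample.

n(Ce(SO4)2) = 0.01482 x 0.01857 = 0.0002752 mol.
From the balanced equation, 1 mol Ce(SO4)2 reacts with 1 mol Fe^2+, so n(Fe^2+) = 0.0002752 x 1/1 = 0.0002752 mol.
[Fe^2+] = 0.0002752 / 0.03452 L = 0.00797 M.

0.00797 M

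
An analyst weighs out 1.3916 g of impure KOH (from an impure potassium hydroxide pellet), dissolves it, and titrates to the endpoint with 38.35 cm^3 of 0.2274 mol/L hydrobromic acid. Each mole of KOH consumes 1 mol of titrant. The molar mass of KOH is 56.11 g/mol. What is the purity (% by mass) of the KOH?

35.2%

n(HBr) = 0.2274 x 0.03835 = 0.008721 mol.
n(KOH) = 0.008721 / 1 = 0.008721 mol.
mass of KOH = 0.008721 x 56.11 = 0.4893 g.
% purity = 0.4893 / 1.3916 x 100 = 35.2%.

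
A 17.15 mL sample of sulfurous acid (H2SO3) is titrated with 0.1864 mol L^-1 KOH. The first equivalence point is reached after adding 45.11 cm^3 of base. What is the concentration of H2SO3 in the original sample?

n(KOH) = 0.1864 x 0.04511 = 0.008409 mol.
At the first equivalence point, 1 mol OH^- react per mol H2SO3, so n(H2SO3) = 0.008409 / 1 = 0.008409 mol.
[H2SO3] = 0.008409 / 0.01715 L = 0.490 M.

0.490 M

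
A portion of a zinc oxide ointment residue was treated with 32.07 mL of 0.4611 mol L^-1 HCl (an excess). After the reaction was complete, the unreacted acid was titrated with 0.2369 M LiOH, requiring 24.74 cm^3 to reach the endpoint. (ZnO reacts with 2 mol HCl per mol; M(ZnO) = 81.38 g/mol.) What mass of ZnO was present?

0.363 g

Total n(HCl) added = 0.4611 x 0.03207 = 0.01479 mol.
n(LiOH) used = 0.2369 x 0.02474 = 0.005861 mol, which equals the excess n(HCl).
So n(HCl) consumed by the sample = 0.01479 - 0.005861 = 0.008927 mol.
n(ZnO) = 0.008927 / 2 = 0.004463 mol.
mass = 0.004463 mol x 81.38 g/mol = 0.363 g.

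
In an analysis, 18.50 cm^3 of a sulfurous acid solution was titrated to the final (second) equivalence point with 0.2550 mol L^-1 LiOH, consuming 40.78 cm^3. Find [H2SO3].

0.281 M

n(LiOH) = 0.2550 x 0.04078 = 0.01040 mol.
At the final (second) equivalence point, 2 mol OH^- react per mol H2SO3, so n(H2SO3) = 0.01040 / 2 = 0.005199 mol.
[H2SO3] = 0.005199 / 0.01850 L = 0.281 M.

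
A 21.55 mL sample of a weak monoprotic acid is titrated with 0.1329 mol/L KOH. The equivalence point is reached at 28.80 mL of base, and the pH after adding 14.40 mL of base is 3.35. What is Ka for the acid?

14.40 mL is half of the equivalence volume, so this is the half-equivalence point where [HA] = [A^-].
At half-equivalence pH = pKa, so pKa = 3.35.
Ka = 10^(-3.35) = 4.5 x 10^-4.

4.5 x 10^-4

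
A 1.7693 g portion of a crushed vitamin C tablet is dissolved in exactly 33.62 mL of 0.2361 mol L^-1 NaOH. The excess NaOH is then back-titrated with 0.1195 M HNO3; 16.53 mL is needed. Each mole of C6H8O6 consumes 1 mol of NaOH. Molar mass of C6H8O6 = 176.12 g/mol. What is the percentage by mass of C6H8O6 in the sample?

59.4%

Total n(NaOH) added = 0.2361 x 0.03362 = 0.007938 mol.
n(HNO3) used = 0.1195 x 0.01653 = 0.001975 mol, which equals the excess n(NaOH).
So n(NaOH) consumed by the sample = 0.007938 - 0.001975 = 0.005962 mol.
n(C6H8O6) = 0.005962 / 1 = 0.005962 mol.
mass C6H8O6 = 0.005962 x 176.12 = 1.050 g, so %C6H8O6 = 1.050/1.7693 x 100 = 59.4%.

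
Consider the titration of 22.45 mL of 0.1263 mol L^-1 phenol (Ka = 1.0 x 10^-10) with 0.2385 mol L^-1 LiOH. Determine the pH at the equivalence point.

11.46

n(C6H5OH) = 0.1263 x 0.02245 = 0.002835 mol; V(LiOH) at equivalence = 0.002835/0.2385 = 0.01189 L.
At equivalence all the acid is converted to C6H5O-; total volume = 0.02245 + 0.01189 = 0.03434 L, so [C6H5O-] = 0.002835/0.03434 = 0.08257 M.
Kb = Kw/Ka = 1.0e-14 / 1.0 x 10^-10 = 0.000100.
[OH^-] = sqrt(Kb x [C6H5O-]) = sqrt(0.000100 x 0.08257) = 0.00287 M.
pOH = 2.54, so pH = 14.00 - 2.54 = 11.46.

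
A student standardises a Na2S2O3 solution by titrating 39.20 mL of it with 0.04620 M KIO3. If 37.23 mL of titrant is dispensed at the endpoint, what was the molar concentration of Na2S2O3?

n(KIO3) = 0.04620 x 0.03723 = 0.001720 mol.
From the balanced equation, 1 mol KIO3 reacts with 6 mol Na2S2O3, so n(Na2S2O3) = 0.001720 x 6/1 = 0.01032 mol.
[Na2S2O3] = 0.01032 / 0.03920 L = 0.263 M.

0.263 M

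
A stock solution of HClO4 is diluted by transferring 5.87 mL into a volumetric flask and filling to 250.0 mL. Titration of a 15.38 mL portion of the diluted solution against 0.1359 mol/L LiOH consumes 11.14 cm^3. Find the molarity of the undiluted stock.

n(LiOH) = 0.1359 x 0.01114 = 0.001514 mol.
n(HClO4) in the aliquot = 0.001514 mol.
[diluted HClO4] = 0.001514 / 0.01538 = 0.09843 M.
Dilution factor = 250.0/5.870 = 42.59, so [stock] = 0.09843 x 42.59 = 4.19 M.

4.19 M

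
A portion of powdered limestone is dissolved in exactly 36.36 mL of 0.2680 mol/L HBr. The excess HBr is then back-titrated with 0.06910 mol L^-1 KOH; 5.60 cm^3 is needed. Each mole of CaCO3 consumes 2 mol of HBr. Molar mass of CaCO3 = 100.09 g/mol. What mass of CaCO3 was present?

Total n(HBr) added = 0.2680 x 0.03636 = 0.009744 mol.
n(KOH) used = 0.06910 x 0.005600 = 0.0003870 mol, which equals the excess n(HBr).
So n(HBr) consumed by the sample = 0.009744 - 0.0003870 = 0.009358 mol.
n(CaCO3) = 0.009358 / 2 = 0.004679 mol.
mass = 0.004679 mol x 100.09 g/mol = 0.468 g.

0.468 g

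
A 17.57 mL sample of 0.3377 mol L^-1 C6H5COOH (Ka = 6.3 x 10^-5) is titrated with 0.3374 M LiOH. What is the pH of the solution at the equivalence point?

8.71

n(C6H5COOH) = 0.3377 x 0.01757 = 0.005933 mol; V(LiOH) at equivalence = 0.005933/0.3374 = 0.01759 L.
At equivalence all the acid is converted to C6H5COO-; total volume = 0.01757 + 0.01759 = 0.03516 L, so [C6H5COO-] = 0.005933/0.03516 = 0.1688 M.
Kb = Kw/Ka = 1.0e-14 / 6.3 x 10^-5 = 1.59e-10.
[OH^-] = sqrt(Kb x [C6H5COO-]) = sqrt(1.59e-10 x 0.1688) = 5.18e-6 M.
pOH = 5.29, so pH = 14.00 - 5.29 = 8.71.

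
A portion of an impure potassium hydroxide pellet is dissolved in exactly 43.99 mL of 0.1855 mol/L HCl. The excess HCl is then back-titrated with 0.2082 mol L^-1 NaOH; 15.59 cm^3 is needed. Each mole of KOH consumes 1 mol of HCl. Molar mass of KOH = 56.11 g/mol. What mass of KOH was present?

Total n(HCl) added = 0.1855 x 0.04399 = 0.008160 mol.
n(NaOH) used = 0.2082 x 0.01559 = 0.003246 mol, which equals the excess n(HCl).
So n(HCl) consumed by the sample = 0.008160 - 0.003246 = 0.004914 mol.
n(KOH) = 0.004914 / 1 = 0.004914 mol.
mass = 0.004914 mol x 56.11 g/mol = 0.276 g.

0.276 g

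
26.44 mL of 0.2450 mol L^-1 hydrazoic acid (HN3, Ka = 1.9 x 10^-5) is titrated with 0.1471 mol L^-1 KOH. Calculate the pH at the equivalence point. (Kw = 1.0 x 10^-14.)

n(HN3) = 0.2450 x 0.02644 = 0.006478 mol; V(KOH) at equivalence = 0.006478/0.1471 = 0.04404 L.
At equivalence all the acid is converted to N3-; total volume = 0.02644 + 0.04404 = 0.07048 L, so [N3-] = 0.006478/0.07048 = 0.09191 M.
Kb = Kw/Ka = 1.0e-14 / 1.9 x 10^-5 = 5.26e-10.
[OH^-] = sqrt(Kb x [N3-]) = sqrt(5.26e-10 x 0.09191) = 6.96e-6 M.
pOH = 5.16, so pH = 14.00 - 5.16 = 8.84.

8.84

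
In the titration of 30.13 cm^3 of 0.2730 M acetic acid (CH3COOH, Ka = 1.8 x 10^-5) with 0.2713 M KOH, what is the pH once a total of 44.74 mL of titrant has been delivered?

n(acid) = 0.2730 x 0.03013 = 0.008225 mol; n(KOH) added = 0.2713 x 0.04474 = 0.01214 mol.
Base is in excess by 0.01214 - 0.008225 = 0.003912 mol in a total volume of 0.07487 L.
[OH^-] = 0.003912/0.07487 = 0.05226 M, so pOH = 1.28 and pH = 14.00 - 1.28 = 12.72.

12.72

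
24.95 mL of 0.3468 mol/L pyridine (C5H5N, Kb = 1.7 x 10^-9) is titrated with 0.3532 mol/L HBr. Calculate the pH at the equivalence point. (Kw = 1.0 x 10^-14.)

2.99

n(C5H5N) = 0.3468 x 0.02495 = 0.008653 mol; V(HBr) at equivalence = 0.008653/0.3532 = 0.02450 L.
At equivalence the base is fully converted to C5H5NH+; total volume = 0.04945 L, so [C5H5NH+] = 0.008653/0.04945 = 0.1750 M.
Ka(C5H5NH+) = Kw/Kb = 1.0e-14 / 1.7 x 10^-9 = 5.88e-6.
[H^+] = sqrt(Ka x [C5H5NH+]) = sqrt(5.88e-6 x 0.1750) = 0.00101 M.
pH = -log(0.00101) = 2.99.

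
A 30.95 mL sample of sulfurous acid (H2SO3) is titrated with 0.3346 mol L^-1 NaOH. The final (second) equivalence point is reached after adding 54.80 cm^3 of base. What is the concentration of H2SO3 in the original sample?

0.296 M

n(NaOH) = 0.3346 x 0.05480 = 0.01834 mol.
At the final (second) equivalence point, 2 mol OH^- react per mol H2SO3, so n(H2SO3) = 0.01834 / 2 = 0.009168 mol.
[H2SO3] = 0.009168 / 0.03095 L = 0.296 M.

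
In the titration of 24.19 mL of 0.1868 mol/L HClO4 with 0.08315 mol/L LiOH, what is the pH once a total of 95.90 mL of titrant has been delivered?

12.46

n(acid) = 0.1868 x 0.02419 = 0.004519 mol; n(LiOH) added = 0.08315 x 0.09590 = 0.007974 mol.
Base is in excess by 0.007974 - 0.004519 = 0.003455 mol in a total volume of 0.1201 L.
[OH^-] = 0.003455/0.1201 = 0.02877 M, so pOH = 1.54 and pH = 14.00 - 1.54 = 12.46.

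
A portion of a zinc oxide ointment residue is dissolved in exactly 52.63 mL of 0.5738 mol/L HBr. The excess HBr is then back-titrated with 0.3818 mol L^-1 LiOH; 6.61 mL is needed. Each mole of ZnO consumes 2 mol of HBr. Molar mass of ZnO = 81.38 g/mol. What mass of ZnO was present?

1.13 g

Total n(HBr) added = 0.5738 x 0.05263 = 0.03020 mol.
n(LiOH) used = 0.3818 x 0.006610 = 0.002524 mol, which equals the excess n(HBr).
So n(HBr) consumed by the sample = 0.03020 - 0.002524 = 0.02768 mol.
n(ZnO) = 0.02768 / 2 = 0.01384 mol.
mass = 0.01384 mol x 81.38 g/mol = 1.13 g.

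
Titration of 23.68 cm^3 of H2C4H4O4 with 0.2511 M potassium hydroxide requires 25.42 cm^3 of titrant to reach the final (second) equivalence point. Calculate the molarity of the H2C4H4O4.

0.135 M

n(KOH) = 0.2511 x 0.02542 = 0.006383 mol.
At the final (second) equivalence point, 2 mol OH^- react per mol H2C4H4O4, so n(H2C4H4O4) = 0.006383 / 2 = 0.003191 mol.
[H2C4H4O4] = 0.003191 / 0.02368 L = 0.135 M.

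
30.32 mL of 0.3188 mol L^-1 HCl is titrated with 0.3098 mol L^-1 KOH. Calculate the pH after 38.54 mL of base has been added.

12.52

n(acid) = 0.3188 x 0.03032 = 0.009666 mol; n(KOH) added = 0.3098 x 0.03854 = 0.01194 mol.
Base is in excess by 0.01194 - 0.009666 = 0.002274 mol in a total volume of 0.06886 L.
[OH^-] = 0.002274/0.06886 = 0.03302 M, so pOH = 1.48 and pH = 14.00 - 1.48 = 12.52.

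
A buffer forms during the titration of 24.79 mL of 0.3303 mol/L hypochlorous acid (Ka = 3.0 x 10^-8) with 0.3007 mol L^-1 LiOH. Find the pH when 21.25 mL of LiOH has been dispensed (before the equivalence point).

Initial n(HClO) = 0.3303 x 0.02479 = 0.008188 mol.
n(LiOH) added = 0.3007 x 0.02125 = 0.006390 mol, converting that many moles of HClO to ClO-.
Remaining n(HClO) = 0.001798 mol; n(ClO-) = 0.006390 mol.
By Henderson-Hasselbalch, pH = pKa + log([A^-]/[HA]) = 7.52 + log(0.006390/0.001798) = 7.52 + (+0.55) = 8.07.

8.07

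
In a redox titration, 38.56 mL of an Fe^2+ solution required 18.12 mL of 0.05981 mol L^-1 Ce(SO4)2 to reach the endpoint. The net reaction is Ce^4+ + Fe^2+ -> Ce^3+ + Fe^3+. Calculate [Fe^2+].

n(Ce(SO4)2) = 0.05981 x 0.01812 = 0.001084 mol.
From the balanced equation, 1 mol Ce(SO4)2 reacts with 1 mol Fe^2+, so n(Fe^2+) = 0.001084 x 1/1 = 0.001084 mol.
[Fe^2+] = 0.001084 / 0.03856 L = 0.0281 M.

0.0281 M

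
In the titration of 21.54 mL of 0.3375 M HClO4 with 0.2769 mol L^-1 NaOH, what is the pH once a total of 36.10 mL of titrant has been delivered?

n(acid) = 0.3375 x 0.02154 = 0.007270 mol; n(NaOH) added = 0.2769 x 0.03610 = 0.009996 mol.
Base is in excess by 0.009996 - 0.007270 = 0.002726 mol in a total volume of 0.05764 L.
[OH^-] = 0.002726/0.05764 = 0.04730 M, so pOH = 1.33 and pH = 14.00 - 1.33 = 12.67.

12.67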